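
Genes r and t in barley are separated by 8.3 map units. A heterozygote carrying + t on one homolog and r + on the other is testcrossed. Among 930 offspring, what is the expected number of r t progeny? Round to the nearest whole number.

39

A map distance of 8.3 map units corresponds to a recombination frequency of 0.083.
The F1 is + t / r +, so r t is a recombinant gamete class with expected frequency r/2 = 0.083/2 = 0.0415.
Expected number = 0.0415 × 930 = 38.59 ≈ 39.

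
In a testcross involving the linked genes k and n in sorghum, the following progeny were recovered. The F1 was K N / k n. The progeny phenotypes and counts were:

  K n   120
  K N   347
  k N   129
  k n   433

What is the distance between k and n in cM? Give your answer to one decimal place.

24.2 cM

The recombinant classes are K n and k N: 120 + 129 = 249.
Recombination frequency = 249/1029 = 0.2420 ≈ 24.2%, i.e. 24.2 cM.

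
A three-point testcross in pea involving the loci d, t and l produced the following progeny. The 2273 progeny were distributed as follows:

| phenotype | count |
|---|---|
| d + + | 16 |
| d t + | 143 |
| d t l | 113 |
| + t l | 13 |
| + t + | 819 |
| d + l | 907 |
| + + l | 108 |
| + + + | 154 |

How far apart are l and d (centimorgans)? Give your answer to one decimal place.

The two most frequent reciprocal classes, + t + and d + l, are the parental types, so the F1 was + t + / d + l.
The two rarest classes, + t l and d + +, are the double crossovers. Comparing them with the parentals, only the l allele has switched, so l is the middle locus and the order is d – l – t.
Crossovers in the d–l interval produce the single-crossover classes d t + and + + l (143 + 108 = 251) plus the double crossovers (29).
RF(d–l) = (251 + 29) / 2273 = 280/2273 = 0.1232 → 12.3 centimorgans.

12.3 centimorgans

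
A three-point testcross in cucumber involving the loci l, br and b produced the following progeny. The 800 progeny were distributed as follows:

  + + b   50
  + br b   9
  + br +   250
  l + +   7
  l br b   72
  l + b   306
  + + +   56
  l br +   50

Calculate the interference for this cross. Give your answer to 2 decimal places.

The two most frequent reciprocal classes, + br + and l + b, are the parental types, so the F1 was + br + / l + b.
The two rarest classes, + br b and l + +, are the double crossovers. Comparing them with the parentals, only the b allele has switched, so b is the middle locus and the order is br – b – l.
br–b: (128 + 16)/800 = 0.1800; b–l: (100 + 16)/800 = 0.1450.
Expected DCO frequency = 0.1800 × 0.1450 ≈ 0.02610; observed = 16/800 ≈ 0.02000.
Coefficient of coincidence = 0.02000/0.02610 ≈ 0.77; interference = 1 − 0.77 = 0.23.

0.23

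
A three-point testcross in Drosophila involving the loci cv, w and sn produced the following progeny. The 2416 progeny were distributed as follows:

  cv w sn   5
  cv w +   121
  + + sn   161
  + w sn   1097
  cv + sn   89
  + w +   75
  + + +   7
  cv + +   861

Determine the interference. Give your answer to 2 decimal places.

0.44

The two most frequent reciprocal classes, cv + + and + w sn, are the parental types, so the F1 was cv + + / + w sn.
The two rarest classes, + + + and cv w sn, are the double crossovers. Comparing them with the parentals, only the cv allele has switched, so cv is the middle locus and the order is w – cv – sn.
w–cv: (282 + 12)/2416 = 0.1217; cv–sn: (164 + 12)/2416 = 0.0728.
Expected DCO frequency = 0.1217 × 0.0728 ≈ 0.00886; observed = 12/2416 ≈ 0.00497.
Coefficient of coincidence = 0.00497/0.00886 ≈ 0.56; interference = 1 − 0.56 = 0.44.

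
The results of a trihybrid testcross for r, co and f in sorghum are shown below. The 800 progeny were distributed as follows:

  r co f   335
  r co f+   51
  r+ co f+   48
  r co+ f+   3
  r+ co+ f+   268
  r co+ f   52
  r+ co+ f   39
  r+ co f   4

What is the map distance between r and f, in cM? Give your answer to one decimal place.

The two most frequent reciprocal classes, r co f and r+ co+ f+, are the parental types, so the F1 was r co f / r+ co+ f+.
The two rarest classes, r+ co f and r co+ f+, are the double crossovers. Comparing them with the parentals, only the r allele has switched, so r is the middle locus and the order is co – r – f.
Crossovers in the r–f interval produce the single-crossover classes r co f+ and r+ co+ f (51 + 39 = 90) plus the double crossovers (7).
RF(r–f) = (90 + 7) / 800 = 97/800 = 0.1212 → 12.1 cM.

12.1 cM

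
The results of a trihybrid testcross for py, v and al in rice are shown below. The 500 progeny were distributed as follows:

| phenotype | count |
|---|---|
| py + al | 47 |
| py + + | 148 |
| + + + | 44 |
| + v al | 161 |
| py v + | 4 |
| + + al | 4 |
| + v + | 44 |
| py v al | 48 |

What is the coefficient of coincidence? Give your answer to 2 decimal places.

0.40

The two most frequent reciprocal classes, + v al and py + +, are the parental types, so the F1 was + v al / py + +.
The two rarest classes, + + al and py v +, are the double crossovers. Comparing them with the parentals, only the v allele has switched, so v is the middle locus and the order is py – v – al.
py–v: (92 + 8)/500 = 0.2000; v–al: (91 + 8)/500 = 0.1980.
Expected DCO frequency = 0.2000 × 0.1980 ≈ 0.03960; observed = 8/500 ≈ 0.01600.
Coefficient of coincidence = 0.01600/0.03960 ≈ 0.40.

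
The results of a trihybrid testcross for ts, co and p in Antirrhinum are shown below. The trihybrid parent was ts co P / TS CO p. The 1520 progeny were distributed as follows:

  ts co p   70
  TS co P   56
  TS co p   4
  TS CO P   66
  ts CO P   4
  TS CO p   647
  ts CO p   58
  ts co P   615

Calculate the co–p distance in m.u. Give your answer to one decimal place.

The two rarest classes, ts CO P and TS co p, are the double crossovers. Comparing them with the parentals, only the co allele has switched, so co is the middle locus and the order is p – co – ts.
Crossovers in the p–co interval produce the single-crossover classes ts co p and TS CO P (70 + 66 = 136) plus the double crossovers (8).
RF(p–co) = (136 + 8) / 1520 = 144/1520 = 0.0947 → 9.5 m.u.

9.5 m.u.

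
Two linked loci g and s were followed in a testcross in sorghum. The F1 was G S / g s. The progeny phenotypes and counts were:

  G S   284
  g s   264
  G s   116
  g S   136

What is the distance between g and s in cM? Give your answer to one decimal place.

31.5 cM

The recombinant classes are G s and g S: 116 + 136 = 252.
Recombination frequency = 252/800 = 0.3150 ≈ 31.5%, i.e. 31.5 cM.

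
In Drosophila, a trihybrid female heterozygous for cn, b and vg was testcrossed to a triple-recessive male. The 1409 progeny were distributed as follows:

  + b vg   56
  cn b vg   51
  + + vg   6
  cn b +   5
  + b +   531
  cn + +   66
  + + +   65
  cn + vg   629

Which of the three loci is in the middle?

The two most frequent reciprocal classes, + b + and cn + vg, are the parental types, so the F1 was + b + / cn + vg.
The two rarest classes, cn b + and + + vg, are the double crossovers. Comparing them with the parentals, only the cn allele has switched, so cn is the middle locus and the order is vg – cn – b.

cn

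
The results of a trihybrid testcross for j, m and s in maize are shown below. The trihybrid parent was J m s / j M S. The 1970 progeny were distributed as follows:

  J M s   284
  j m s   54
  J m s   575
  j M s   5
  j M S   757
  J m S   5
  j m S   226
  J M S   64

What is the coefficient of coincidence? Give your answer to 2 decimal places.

0.30

The two rarest classes, J m S and j M s, are the double crossovers. Comparing them with the parentals, only the s allele has switched, so s is the middle locus and the order is m – s – j.
m–s: (510 + 10)/1970 = 0.2640; s–j: (118 + 10)/1970 = 0.0650.
Expected DCO frequency = 0.2640 × 0.0650 ≈ 0.01716; observed = 10/1970 ≈ 0.00508.
Coefficient of coincidence = 0.00508/0.01716 ≈ 0.30.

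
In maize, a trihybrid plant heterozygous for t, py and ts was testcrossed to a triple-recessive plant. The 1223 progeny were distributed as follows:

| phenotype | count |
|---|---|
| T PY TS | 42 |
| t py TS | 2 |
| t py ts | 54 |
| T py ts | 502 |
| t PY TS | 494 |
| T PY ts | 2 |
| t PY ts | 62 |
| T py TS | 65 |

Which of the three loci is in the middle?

The two most frequent reciprocal classes, t PY TS and T py ts, are the parental types, so the F1 was t PY TS / T py ts.
The two rarest classes, t py TS and T PY ts, are the double crossovers. Comparing them with the parentals, only the py allele has switched, so py is the middle locus and the order is ts – py – t.

py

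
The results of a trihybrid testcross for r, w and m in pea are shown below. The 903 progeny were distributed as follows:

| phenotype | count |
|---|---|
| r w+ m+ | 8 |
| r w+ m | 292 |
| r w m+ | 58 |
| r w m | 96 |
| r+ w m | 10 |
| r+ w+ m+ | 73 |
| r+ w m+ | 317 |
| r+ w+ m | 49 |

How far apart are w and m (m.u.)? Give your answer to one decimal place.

20.7 m.u.

The two most frequent reciprocal classes, r w+ m and r+ w m+, are the parental types, so the F1 was r w+ m / r+ w m+.
The two rarest classes, r w+ m+ and r+ w m, are the double crossovers. Comparing them with the parentals, only the m allele has switched, so m is the middle locus and the order is w – m – r.
Crossovers in the w–m interval produce the single-crossover classes r w m and r+ w+ m+ (96 + 73 = 169) plus the double crossovers (18).
RF(w–m) = (169 + 18) / 903 = 187/903 = 0.2071 → 20.7 m.u.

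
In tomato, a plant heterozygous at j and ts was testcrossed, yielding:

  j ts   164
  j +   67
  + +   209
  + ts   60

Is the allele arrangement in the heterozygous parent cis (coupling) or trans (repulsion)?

cis

The two most frequent classes are + + (209) and j ts (164); these are the parental (non-recombinant) types.
So the F1 carried + + on one chromosome and j ts on the other — the recessive alleles are on the same chromosome (cis / coupling).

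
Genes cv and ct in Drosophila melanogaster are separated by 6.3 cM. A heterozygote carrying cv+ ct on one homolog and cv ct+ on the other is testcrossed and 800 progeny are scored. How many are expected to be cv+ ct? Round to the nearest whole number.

375

A map distance of 6.3 cM corresponds to a recombination frequency of 0.063.
The F1 is cv+ ct / cv ct+, so cv+ ct is a parental gamete class with expected frequency (1 − r)/2 = 0.937/2 = 0.4685.
Expected number = 0.4685 × 800 = 374.80 ≈ 375.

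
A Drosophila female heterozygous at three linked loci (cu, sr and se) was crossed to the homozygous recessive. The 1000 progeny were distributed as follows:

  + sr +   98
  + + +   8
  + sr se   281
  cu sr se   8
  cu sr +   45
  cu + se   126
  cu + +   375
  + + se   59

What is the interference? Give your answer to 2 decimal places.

The two most frequent reciprocal classes, cu + + and + sr se, are the parental types, so the F1 was cu + + / + sr se.
The two rarest classes, + + + and cu sr se, are the double crossovers. Comparing them with the parentals, only the cu allele has switched, so cu is the middle locus and the order is sr – cu – se.
sr–cu: (104 + 16)/1000 = 0.1200; cu–se: (224 + 16)/1000 = 0.2400.
Expected DCO frequency = 0.1200 × 0.2400 ≈ 0.02880; observed = 16/1000 ≈ 0.01600.
Coefficient of coincidence = 0.01600/0.02880 ≈ 0.56; interference = 1 − 0.56 = 0.44.

0.44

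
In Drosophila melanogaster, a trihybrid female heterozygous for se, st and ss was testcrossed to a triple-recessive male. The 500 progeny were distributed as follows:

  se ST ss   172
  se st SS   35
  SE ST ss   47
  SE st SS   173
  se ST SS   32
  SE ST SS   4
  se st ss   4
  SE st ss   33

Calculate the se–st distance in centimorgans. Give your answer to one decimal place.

18.0 centimorgans

The two most frequent reciprocal classes, SE st SS and se ST ss, are the parental types, so the F1 was SE st SS / se ST ss.
The two rarest classes, SE ST SS and se st ss, are the double crossovers. Comparing them with the parentals, only the st allele has switched, so st is the middle locus and the order is ss – st – se.
Crossovers in the st–se interval produce the single-crossover classes se st SS and SE ST ss (35 + 47 = 82) plus the double crossovers (8).
RF(st–se) = (82 + 8) / 500 = 90/500 = 0.1800 → 18.0 centimorgans.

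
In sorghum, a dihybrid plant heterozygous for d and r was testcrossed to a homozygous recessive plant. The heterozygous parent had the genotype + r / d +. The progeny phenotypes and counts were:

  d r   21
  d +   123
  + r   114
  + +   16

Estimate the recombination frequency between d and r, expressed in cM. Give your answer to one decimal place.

The recombinant classes are + + and d r: 16 + 21 = 37.
Recombination frequency = 37/274 = 0.1350 ≈ 13.5%, i.e. 13.5 cM.

13.5 cM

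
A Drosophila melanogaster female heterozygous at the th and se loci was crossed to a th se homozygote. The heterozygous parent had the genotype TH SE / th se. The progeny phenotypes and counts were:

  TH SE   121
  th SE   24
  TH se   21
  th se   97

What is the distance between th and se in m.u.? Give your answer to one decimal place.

The recombinant classes are TH se and th SE: 21 + 24 = 45.
Recombination frequency = 45/263 = 0.1711 ≈ 17.1%, i.e. 17.1 m.u.

17.1 m.u.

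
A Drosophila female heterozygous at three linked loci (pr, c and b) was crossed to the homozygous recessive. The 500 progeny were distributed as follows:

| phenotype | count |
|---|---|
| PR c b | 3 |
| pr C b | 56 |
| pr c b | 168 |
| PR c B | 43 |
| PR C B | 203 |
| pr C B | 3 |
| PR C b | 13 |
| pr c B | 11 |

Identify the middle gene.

pr

The two most frequent reciprocal classes, PR C B and pr c b, are the parental types, so the F1 was PR C B / pr c b.
The two rarest classes, pr C B and PR c b, are the double crossovers. Comparing them with the parentals, only the pr allele has switched, so pr is the middle locus and the order is c – pr – b.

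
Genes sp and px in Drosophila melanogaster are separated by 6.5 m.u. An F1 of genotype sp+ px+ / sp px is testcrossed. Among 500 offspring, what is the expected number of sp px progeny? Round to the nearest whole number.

234

A map distance of 6.5 m.u. corresponds to a recombination frequency of 0.065.
The F1 is sp+ px+ / sp px, so sp px is a parental gamete class with expected frequency (1 − r)/2 = 0.935/2 = 0.4675.
Expected number = 0.4675 × 500 = 233.75 ≈ 234.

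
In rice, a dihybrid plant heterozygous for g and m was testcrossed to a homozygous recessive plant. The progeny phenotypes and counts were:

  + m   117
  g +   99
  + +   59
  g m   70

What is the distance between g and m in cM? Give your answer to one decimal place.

37.4 cM

The two most frequent classes, + m (117) and g + (99), are the parental types, so the F1 was + m / g +.
The recombinant classes are + + and g m: 59 + 70 = 129.
Recombination frequency = 129/345 = 0.3739 ≈ 37.4%, i.e. 37.4 cM.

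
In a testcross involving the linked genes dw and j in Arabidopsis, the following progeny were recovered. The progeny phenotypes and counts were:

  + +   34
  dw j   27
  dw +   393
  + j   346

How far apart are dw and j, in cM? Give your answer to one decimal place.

7.6 cM

The two most frequent classes, + j (346) and dw + (393), are the parental types, so the F1 was + j / dw +.
The recombinant classes are + + and dw j: 34 + 27 = 61.
Recombination frequency = 61/800 = 0.0762 ≈ 7.6%, i.e. 7.6 cM.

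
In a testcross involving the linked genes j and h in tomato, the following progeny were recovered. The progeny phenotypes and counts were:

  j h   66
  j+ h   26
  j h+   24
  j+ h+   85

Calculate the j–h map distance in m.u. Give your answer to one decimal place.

24.9 m.u.

The two most frequent classes, j+ h+ (85) and j h (66), are the parental types, so the F1 was j+ h+ / j h.
The recombinant classes are j+ h and j h+: 26 + 24 = 50.
Recombination frequency = 50/201 = 0.2488 ≈ 24.9%, i.e. 24.9 m.u.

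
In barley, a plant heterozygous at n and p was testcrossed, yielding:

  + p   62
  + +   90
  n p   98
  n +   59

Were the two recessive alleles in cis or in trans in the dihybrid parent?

The two most frequent classes are + + (90) and n p (98); these are the parental (non-recombinant) types.
So the F1 carried + + on one chromosome and n p on the other — the recessive alleles are on the same chromosome (cis / coupling).

cis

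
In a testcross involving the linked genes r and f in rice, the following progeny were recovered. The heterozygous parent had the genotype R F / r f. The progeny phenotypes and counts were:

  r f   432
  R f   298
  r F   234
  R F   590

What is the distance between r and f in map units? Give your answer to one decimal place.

34.2 map units

The recombinant classes are R f and r F: 298 + 234 = 532.
Recombination frequency = 532/1554 = 0.3423 ≈ 34.2%, i.e. 34.2 map units.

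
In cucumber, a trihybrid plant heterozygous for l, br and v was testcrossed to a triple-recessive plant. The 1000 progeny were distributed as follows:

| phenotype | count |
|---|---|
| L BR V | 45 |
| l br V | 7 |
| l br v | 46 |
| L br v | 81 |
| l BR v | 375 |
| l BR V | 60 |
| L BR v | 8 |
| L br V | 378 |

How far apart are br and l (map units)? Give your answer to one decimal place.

10.6 map units

The two most frequent reciprocal classes, L br V and l BR v, are the parental types, so the F1 was L br V / l BR v.
The two rarest classes, l br V and L BR v, are the double crossovers. Comparing them with the parentals, only the l allele has switched, so l is the middle locus and the order is v – l – br.
Crossovers in the l–br interval produce the single-crossover classes L BR V and l br v (45 + 46 = 91) plus the double crossovers (15).
RF(l–br) = (91 + 15) / 1000 = 106/1000 = 0.1060 → 10.6 map units.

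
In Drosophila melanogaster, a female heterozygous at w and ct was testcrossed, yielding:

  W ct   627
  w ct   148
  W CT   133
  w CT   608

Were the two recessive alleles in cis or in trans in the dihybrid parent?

The two most frequent classes are W ct (627) and w CT (608); these are the parental (non-recombinant) types.
So the F1 carried W ct on one chromosome and w CT on the other — the recessive alleles are on opposite chromosomes (trans / repulsion).

trans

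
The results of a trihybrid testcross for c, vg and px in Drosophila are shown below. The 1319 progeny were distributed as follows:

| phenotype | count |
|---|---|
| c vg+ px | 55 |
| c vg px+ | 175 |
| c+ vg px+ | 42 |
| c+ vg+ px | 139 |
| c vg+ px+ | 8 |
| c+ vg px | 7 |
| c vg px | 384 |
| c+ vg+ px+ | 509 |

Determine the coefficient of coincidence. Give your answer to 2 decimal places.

The two most frequent reciprocal classes, c vg px and c+ vg+ px+, are the parental types, so the F1 was c vg px / c+ vg+ px+.
The two rarest classes, c+ vg px and c vg+ px+, are the double crossovers. Comparing them with the parentals, only the c allele has switched, so c is the middle locus and the order is vg – c – px.
vg–c: (97 + 15)/1319 = 0.0849; c–px: (314 + 15)/1319 = 0.2494.
Expected DCO frequency = 0.0849 × 0.2494 ≈ 0.02117; observed = 15/1319 ≈ 0.01137.
Coefficient of coincidence = 0.01137/0.02117 ≈ 0.54.

0.54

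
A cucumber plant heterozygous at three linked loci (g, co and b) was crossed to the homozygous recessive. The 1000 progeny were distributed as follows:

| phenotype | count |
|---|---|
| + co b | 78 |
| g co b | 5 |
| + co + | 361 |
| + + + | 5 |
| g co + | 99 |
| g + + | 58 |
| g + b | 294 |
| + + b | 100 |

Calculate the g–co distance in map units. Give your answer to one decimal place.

The two most frequent reciprocal classes, g + b and + co +, are the parental types, so the F1 was g + b / + co +.
The two rarest classes, g co b and + + +, are the double crossovers. Comparing them with the parentals, only the co allele has switched, so co is the middle locus and the order is g – co – b.
Crossovers in the g–co interval produce the single-crossover classes + + b and g co + (100 + 99 = 199) plus the double crossovers (10).
RF(g–co) = (199 + 10) / 1000 = 209/1000 = 0.2090 → 20.9 map units.

20.9 map units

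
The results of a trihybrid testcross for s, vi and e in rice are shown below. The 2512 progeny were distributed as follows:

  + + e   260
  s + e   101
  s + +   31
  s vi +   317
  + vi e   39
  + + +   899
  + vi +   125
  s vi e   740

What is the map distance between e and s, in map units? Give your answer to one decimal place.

The two most frequent reciprocal classes, + + + and s vi e, are the parental types, so the F1 was + + + / s vi e.
The two rarest classes, s + + and + vi e, are the double crossovers. Comparing them with the parentals, only the s allele has switched, so s is the middle locus and the order is e – s – vi.
Crossovers in the e–s interval produce the single-crossover classes + + e and s vi + (260 + 317 = 577) plus the double crossovers (70).
RF(e–s) = (577 + 70) / 2512 = 647/2512 = 0.2576 → 25.8 map units.

25.8 map units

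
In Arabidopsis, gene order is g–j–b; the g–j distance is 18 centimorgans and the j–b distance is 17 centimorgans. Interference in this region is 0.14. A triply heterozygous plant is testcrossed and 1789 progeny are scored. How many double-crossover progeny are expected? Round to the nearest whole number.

Map distances give recombination frequencies of 0.180 and 0.170 for the two intervals.
With interference 0.14 (so coincidence = 0.86), expected double-crossover frequency = 0.180 × 0.170 × 0.86 = 0.02632.
Expected number = 0.02632 × 1789 = 47.08 ≈ 47.

47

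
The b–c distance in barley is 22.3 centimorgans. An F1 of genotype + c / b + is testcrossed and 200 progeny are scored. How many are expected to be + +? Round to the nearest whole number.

22

A map distance of 22.3 centimorgans corresponds to a recombination frequency of 0.223.
The F1 is + c / b +, so + + is a recombinant gamete class with expected frequency r/2 = 0.223/2 = 0.1115.
Expected number = 0.1115 × 200 = 22.30 ≈ 22.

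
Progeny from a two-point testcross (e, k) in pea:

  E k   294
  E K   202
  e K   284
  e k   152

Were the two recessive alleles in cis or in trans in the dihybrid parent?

The two most frequent classes are E k (294) and e K (284); these are the parental (non-recombinant) types.
So the F1 carried E k on one chromosome and e K on the other — the recessive alleles are on opposite chromosomes (trans / repulsion).

trans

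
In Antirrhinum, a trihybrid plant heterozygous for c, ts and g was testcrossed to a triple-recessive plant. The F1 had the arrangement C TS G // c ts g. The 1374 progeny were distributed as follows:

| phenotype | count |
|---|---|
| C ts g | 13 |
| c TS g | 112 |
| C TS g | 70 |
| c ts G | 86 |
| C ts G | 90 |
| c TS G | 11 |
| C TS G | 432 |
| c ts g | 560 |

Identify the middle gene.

The two rarest classes, c TS G and C ts g, are the double crossovers. Comparing them with the parentals, only the c allele has switched, so c is the middle locus and the order is g – c – ts.

c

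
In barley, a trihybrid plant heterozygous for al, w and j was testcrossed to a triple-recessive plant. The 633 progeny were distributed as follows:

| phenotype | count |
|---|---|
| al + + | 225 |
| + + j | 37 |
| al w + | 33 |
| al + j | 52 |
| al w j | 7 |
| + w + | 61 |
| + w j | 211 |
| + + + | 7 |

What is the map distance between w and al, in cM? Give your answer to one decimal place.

13.3 cM

The two most frequent reciprocal classes, al + + and + w j, are the parental types, so the F1 was al + + / + w j.
The two rarest classes, + + + and al w j, are the double crossovers. Comparing them with the parentals, only the al allele has switched, so al is the middle locus and the order is j – al – w.
Crossovers in the al–w interval produce the single-crossover classes al w + and + + j (33 + 37 = 70) plus the double crossovers (14).
RF(al–w) = (70 + 14) / 633 = 84/633 = 0.1327 → 13.3 cM.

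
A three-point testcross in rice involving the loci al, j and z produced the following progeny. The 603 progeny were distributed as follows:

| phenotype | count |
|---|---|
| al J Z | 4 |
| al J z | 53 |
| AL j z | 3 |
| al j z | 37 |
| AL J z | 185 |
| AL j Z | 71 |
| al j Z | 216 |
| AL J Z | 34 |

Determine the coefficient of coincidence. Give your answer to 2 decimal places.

0.41

The two most frequent reciprocal classes, al j Z and AL J z, are the parental types, so the F1 was al j Z / AL J z.
The two rarest classes, al J Z and AL j z, are the double crossovers. Comparing them with the parentals, only the j allele has switched, so j is the middle locus and the order is z – j – al.
z–j: (71 + 7)/603 = 0.1294; j–al: (124 + 7)/603 = 0.2172.
Expected DCO frequency = 0.1294 × 0.2172 ≈ 0.02811; observed = 7/603 ≈ 0.01161.
Coefficient of coincidence = 0.01161/0.02811 ≈ 0.41.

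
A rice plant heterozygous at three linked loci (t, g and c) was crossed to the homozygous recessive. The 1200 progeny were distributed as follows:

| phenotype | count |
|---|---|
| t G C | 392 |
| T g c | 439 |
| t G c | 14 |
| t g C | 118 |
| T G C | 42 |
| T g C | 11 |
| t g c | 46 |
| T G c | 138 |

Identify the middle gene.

c

The two most frequent reciprocal classes, T g c and t G C, are the parental types, so the F1 was T g c / t G C.
The two rarest classes, T g C and t G c, are the double crossovers. Comparing them with the parentals, only the c allele has switched, so c is the middle locus and the order is g – c – t.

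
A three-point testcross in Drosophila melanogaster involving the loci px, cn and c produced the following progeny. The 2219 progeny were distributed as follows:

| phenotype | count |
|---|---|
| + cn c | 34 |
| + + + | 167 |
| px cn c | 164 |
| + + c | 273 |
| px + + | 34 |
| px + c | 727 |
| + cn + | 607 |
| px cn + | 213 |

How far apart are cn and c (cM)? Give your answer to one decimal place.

18.0 cM

The two most frequent reciprocal classes, px + c and + cn +, are the parental types, so the F1 was px + c / + cn +.
The two rarest classes, px + + and + cn c, are the double crossovers. Comparing them with the parentals, only the c allele has switched, so c is the middle locus and the order is cn – c – px.
Crossovers in the cn–c interval produce the single-crossover classes px cn c and + + + (164 + 167 = 331) plus the double crossovers (68).
RF(cn–c) = (331 + 68) / 2219 = 399/2219 = 0.1798 → 18.0 cM.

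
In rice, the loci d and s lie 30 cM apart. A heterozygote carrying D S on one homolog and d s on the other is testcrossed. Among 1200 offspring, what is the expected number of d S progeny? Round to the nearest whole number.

180

A map distance of 30 cM corresponds to a recombination frequency of 0.300.
The F1 is D S / d s, so d S is a recombinant gamete class with expected frequency r/2 = 0.300/2 = 0.1500.
Expected number = 0.1500 × 1200 = 180.00 ≈ 180.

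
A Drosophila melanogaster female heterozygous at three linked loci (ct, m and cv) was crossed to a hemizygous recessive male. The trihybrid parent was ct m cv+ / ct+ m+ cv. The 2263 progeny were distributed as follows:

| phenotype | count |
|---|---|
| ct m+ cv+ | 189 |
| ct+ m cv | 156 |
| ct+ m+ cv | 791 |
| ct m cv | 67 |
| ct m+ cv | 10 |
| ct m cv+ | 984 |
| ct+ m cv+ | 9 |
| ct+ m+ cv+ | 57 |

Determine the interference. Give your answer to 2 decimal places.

0.17

The two rarest classes, ct+ m cv+ and ct m+ cv, are the double crossovers. Comparing them with the parentals, only the ct allele has switched, so ct is the middle locus and the order is m – ct – cv.
m–ct: (345 + 19)/2263 = 0.1608; ct–cv: (124 + 19)/2263 = 0.0632.
Expected DCO frequency = 0.1608 × 0.0632 ≈ 0.01016; observed = 19/2263 ≈ 0.00840.
Coefficient of coincidence = 0.00840/0.01016 ≈ 0.83; interference = 1 − 0.83 = 0.17.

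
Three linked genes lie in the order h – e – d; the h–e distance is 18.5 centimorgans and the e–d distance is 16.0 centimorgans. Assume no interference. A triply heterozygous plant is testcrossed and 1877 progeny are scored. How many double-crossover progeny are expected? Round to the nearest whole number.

56

Map distances give recombination frequencies of 0.185 and 0.160 for the two intervals.
With no interference, expected double-crossover frequency = 0.185 × 0.160 = 0.02960.
Expected number = 0.02960 × 1877 = 55.56 ≈ 56.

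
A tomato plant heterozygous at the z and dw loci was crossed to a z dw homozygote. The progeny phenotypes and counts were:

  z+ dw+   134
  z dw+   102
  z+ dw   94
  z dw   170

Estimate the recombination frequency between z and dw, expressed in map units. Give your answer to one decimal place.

39.2 map units

The two most frequent classes, z+ dw+ (134) and z dw (170), are the parental types, so the F1 was z+ dw+ / z dw.
The recombinant classes are z+ dw and z dw+: 94 + 102 = 196.
Recombination frequency = 196/500 = 0.3920 ≈ 39.2%, i.e. 39.2 map units.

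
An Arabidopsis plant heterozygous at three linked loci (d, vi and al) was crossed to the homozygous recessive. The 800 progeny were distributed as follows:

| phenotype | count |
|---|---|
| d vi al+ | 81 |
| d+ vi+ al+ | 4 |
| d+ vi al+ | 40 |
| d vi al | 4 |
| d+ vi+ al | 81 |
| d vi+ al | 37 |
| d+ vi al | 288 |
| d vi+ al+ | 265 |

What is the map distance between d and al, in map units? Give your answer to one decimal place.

10.6 map units

The two most frequent reciprocal classes, d vi+ al+ and d+ vi al, are the parental types, so the F1 was d vi+ al+ / d+ vi al.
The two rarest classes, d+ vi+ al+ and d vi al, are the double crossovers. Comparing them with the parentals, only the d allele has switched, so d is the middle locus and the order is vi – d – al.
Crossovers in the d–al interval produce the single-crossover classes d vi+ al and d+ vi al+ (37 + 40 = 77) plus the double crossovers (8).
RF(d–al) = (77 + 8) / 800 = 85/800 = 0.1062 → 10.6 map units.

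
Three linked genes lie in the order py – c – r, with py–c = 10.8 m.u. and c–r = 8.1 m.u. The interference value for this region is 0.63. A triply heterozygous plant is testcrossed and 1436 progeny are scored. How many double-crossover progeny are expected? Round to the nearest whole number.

Map distances give recombination frequencies of 0.108 and 0.081 for the two intervals.
With interference 0.63 (so coincidence = 0.37), expected double-crossover frequency = 0.108 × 0.081 × 0.37 = 0.00324.
Expected number = 0.00324 × 1436 = 4.65 ≈ 5.

5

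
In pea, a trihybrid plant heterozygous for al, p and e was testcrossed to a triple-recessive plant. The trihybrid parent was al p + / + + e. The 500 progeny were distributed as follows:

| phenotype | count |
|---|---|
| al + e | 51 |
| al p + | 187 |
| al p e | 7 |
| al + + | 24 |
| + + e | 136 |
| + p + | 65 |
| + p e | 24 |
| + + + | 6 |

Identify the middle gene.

The two rarest classes, al p e and + + +, are the double crossovers. Comparing them with the parentals, only the e allele has switched, so e is the middle locus and the order is al – e – p.

e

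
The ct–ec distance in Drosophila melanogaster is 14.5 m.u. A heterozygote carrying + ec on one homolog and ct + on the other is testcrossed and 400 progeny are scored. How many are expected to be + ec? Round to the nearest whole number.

171

A map distance of 14.5 m.u. corresponds to a recombination frequency of 0.145.
The F1 is + ec / ct +, so + ec is a parental gamete class with expected frequency (1 − r)/2 = 0.855/2 = 0.4275.
Expected number = 0.4275 × 400 = 171.00 ≈ 171.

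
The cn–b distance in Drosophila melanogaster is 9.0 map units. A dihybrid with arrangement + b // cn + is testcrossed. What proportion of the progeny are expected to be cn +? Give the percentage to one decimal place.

45.5%

A map distance of 9.0 map units corresponds to a recombination frequency of 0.090.
The F1 is + b / cn +, so cn + is a parental gamete class with expected frequency (1 − r)/2 = 0.910/2 = 0.4550.
That is 0.4550 = 45.5% of the progeny.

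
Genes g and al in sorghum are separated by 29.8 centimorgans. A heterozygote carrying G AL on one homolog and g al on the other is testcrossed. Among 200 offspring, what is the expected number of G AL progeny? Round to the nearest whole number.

A map distance of 29.8 centimorgans corresponds to a recombination frequency of 0.298.
The F1 is G AL / g al, so G AL is a parental gamete class with expected frequency (1 − r)/2 = 0.702/2 = 0.3510.
Expected number = 0.3510 × 200 = 70.20 ≈ 70.

70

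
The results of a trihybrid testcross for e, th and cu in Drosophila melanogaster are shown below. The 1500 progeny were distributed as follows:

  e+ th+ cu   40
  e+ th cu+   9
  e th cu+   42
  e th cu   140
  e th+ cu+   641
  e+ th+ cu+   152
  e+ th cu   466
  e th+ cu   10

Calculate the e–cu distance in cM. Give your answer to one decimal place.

20.7 cM

The two most frequent reciprocal classes, e+ th cu and e th+ cu+, are the parental types, so the F1 was e+ th cu / e th+ cu+.
The two rarest classes, e+ th cu+ and e th+ cu, are the double crossovers. Comparing them with the parentals, only the cu allele has switched, so cu is the middle locus and the order is e – cu – th.
Crossovers in the e–cu interval produce the single-crossover classes e th cu and e+ th+ cu+ (140 + 152 = 292) plus the double crossovers (19).
RF(e–cu) = (292 + 19) / 1500 = 311/1500 = 0.2073 → 20.7 cM.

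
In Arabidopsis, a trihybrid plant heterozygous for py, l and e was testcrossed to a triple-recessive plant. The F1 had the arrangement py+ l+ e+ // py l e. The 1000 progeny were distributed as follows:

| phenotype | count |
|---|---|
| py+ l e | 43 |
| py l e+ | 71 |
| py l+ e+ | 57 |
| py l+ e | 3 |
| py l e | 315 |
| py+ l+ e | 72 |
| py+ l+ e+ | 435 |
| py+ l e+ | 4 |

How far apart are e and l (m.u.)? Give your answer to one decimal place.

The two rarest classes, py+ l e+ and py l+ e, are the double crossovers. Comparing them with the parentals, only the l allele has switched, so l is the middle locus and the order is e – l – py.
Crossovers in the e–l interval produce the single-crossover classes py+ l+ e and py l e+ (72 + 71 = 143) plus the double crossovers (7).
RF(e–l) = (143 + 7) / 1000 = 150/1000 = 0.1500 → 15.0 m.u.

15.0 m.u.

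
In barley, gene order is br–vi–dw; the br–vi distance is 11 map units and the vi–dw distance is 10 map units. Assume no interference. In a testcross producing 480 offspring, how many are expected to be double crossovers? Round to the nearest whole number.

Map distances give recombination frequencies of 0.110 and 0.100 for the two intervals.
With no interference, expected double-crossover frequency = 0.110 × 0.100 = 0.01100.
Expected number = 0.01100 × 480 = 5.28 ≈ 5.

5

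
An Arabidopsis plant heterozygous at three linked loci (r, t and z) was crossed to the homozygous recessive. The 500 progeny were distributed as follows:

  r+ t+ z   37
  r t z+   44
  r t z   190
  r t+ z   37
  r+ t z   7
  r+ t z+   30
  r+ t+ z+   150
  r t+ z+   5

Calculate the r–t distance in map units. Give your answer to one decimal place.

15.8 map units

The two most frequent reciprocal classes, r+ t+ z+ and r t z, are the parental types, so the F1 was r+ t+ z+ / r t z.
The two rarest classes, r t+ z+ and r+ t z, are the double crossovers. Comparing them with the parentals, only the r allele has switched, so r is the middle locus and the order is t – r – z.
Crossovers in the t–r interval produce the single-crossover classes r+ t z+ and r t+ z (30 + 37 = 67) plus the double crossovers (12).
RF(t–r) = (67 + 12) / 500 = 79/500 = 0.1580 → 15.8 map units.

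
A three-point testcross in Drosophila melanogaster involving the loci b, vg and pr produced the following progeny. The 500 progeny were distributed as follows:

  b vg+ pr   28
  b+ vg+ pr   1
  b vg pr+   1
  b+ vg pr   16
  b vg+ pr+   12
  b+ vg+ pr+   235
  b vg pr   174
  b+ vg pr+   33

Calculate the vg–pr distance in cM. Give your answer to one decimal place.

12.6 cM

The two most frequent reciprocal classes, b vg pr and b+ vg+ pr+, are the parental types, so the F1 was b vg pr / b+ vg+ pr+.
The two rarest classes, b vg pr+ and b+ vg+ pr, are the double crossovers. Comparing them with the parentals, only the pr allele has switched, so pr is the middle locus and the order is vg – pr – b.
Crossovers in the vg–pr interval produce the single-crossover classes b vg+ pr and b+ vg pr+ (28 + 33 = 61) plus the double crossovers (2).
RF(vg–pr) = (61 + 2) / 500 = 63/500 = 0.1260 → 12.6 cM.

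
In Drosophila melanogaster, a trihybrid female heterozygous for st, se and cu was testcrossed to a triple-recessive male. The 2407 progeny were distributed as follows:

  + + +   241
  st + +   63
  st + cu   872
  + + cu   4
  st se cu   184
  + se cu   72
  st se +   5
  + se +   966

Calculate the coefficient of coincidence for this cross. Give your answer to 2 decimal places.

0.35

The two most frequent reciprocal classes, st + cu and + se +, are the parental types, so the F1 was st + cu / + se +.
The two rarest classes, + + cu and st se +, are the double crossovers. Comparing them with the parentals, only the st allele has switched, so st is the middle locus and the order is se – st – cu.
se–st: (425 + 9)/2407 = 0.1803; st–cu: (135 + 9)/2407 = 0.0598.
Expected DCO frequency = 0.1803 × 0.0598 ≈ 0.01078; observed = 9/2407 ≈ 0.00374.
Coefficient of coincidence = 0.00374/0.01078 ≈ 0.35.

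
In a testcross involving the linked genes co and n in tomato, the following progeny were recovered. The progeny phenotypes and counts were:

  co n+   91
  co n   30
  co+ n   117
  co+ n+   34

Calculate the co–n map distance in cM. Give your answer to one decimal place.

The two most frequent classes, co+ n (117) and co n+ (91), are the parental types, so the F1 was co+ n / co n+.
The recombinant classes are co+ n+ and co n: 34 + 30 = 64.
Recombination frequency = 64/272 = 0.2353 ≈ 23.5%, i.e. 23.5 cM.

23.5 cM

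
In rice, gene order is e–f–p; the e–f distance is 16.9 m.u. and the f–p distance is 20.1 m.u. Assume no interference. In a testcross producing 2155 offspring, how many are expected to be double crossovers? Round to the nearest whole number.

73

Map distances give recombination frequencies of 0.169 and 0.201 for the two intervals.
With no interference, expected double-crossover frequency = 0.169 × 0.201 = 0.03397.
Expected number = 0.03397 × 2155 = 73.20 ≈ 73.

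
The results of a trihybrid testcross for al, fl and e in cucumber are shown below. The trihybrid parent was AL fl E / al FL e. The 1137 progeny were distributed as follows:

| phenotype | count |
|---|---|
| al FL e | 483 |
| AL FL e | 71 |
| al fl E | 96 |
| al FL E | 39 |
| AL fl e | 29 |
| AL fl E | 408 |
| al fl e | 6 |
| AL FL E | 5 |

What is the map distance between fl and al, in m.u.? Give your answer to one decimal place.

15.7 m.u.

The two rarest classes, AL FL E and al fl e, are the double crossovers. Comparing them with the parentals, only the fl allele has switched, so fl is the middle locus and the order is al – fl – e.
Crossovers in the al–fl interval produce the single-crossover classes al fl E and AL FL e (96 + 71 = 167) plus the double crossovers (11).
RF(al–fl) = (167 + 11) / 1137 = 178/1137 = 0.1566 → 15.7 m.u.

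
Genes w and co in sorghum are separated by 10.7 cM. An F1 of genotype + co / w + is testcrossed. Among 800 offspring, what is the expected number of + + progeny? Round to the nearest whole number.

43

A map distance of 10.7 cM corresponds to a recombination frequency of 0.107.
The F1 is + co / w +, so + + is a recombinant gamete class with expected frequency r/2 = 0.107/2 = 0.0535.
Expected number = 0.0535 × 800 = 42.80 ≈ 43.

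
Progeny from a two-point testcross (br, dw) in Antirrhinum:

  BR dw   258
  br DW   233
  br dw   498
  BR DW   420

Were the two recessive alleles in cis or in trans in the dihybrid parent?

cis

The two most frequent classes are BR DW (420) and br dw (498); these are the parental (non-recombinant) types.
So the F1 carried BR DW on one chromosome and br dw on the other — the recessive alleles are on the same chromosome (cis / coupling).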